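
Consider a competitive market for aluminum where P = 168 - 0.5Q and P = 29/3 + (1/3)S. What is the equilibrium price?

Set the two price expressions equal: 168 - 0.5Q = 29/3 + (1/3)Q.
475/3 = (5/6)Q, so Q* = 190.
P* = 168 − (0.5)(190) = 73.

P* = 73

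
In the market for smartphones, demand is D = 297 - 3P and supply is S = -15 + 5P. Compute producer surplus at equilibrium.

Producer surplus = 3240

Equilibrium: 297 - 3P = -15 + 5P gives P* = 39, Q* = 180.
Supply starts at P = 3 (where S = 0).
PS = ½(39 − 3)(180) = 3240.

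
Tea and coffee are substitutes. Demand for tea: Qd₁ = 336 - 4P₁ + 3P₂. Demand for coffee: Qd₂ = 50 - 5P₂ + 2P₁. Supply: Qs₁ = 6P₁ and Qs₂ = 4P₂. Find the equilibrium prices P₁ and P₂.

Market 1: 336 - 4P₁ + 3P₂ = 6P₁ → 10P₁ - 3P₂ = 336.
Market 2: 9P₂ - 2P₁ = 50.
Eliminating P₂: 9×(1) + 3×(2) gives 84P₁ = 3174, so P₁ = 529/14.
Back-substitute into (2): P₂ = (50 + 2×529/14) / 9 = 293/21.

P₁ = 529/14, P₂ = 293/21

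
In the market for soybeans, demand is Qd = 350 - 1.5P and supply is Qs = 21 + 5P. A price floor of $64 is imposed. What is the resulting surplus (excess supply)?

Equilibrium price would be P* = 658/13, so the floor at 64 binds.
At P = 64: Qd = 254, Qs = 341.
Surplus = 341 − 254 = 87.

Surplus = 87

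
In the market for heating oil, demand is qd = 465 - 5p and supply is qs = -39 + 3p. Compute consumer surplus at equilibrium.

Consumer surplus = 2250

Equilibrium: 465 - 5p = -39 + 3p gives p* = 63, q* = 150.
Demand choke price (qd = 0): p = 93.
CS = ½(93 − 63)(150) = 2250.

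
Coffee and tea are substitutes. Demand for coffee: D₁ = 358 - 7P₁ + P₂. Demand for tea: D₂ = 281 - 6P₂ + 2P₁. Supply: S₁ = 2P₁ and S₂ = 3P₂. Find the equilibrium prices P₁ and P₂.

P₁ = 3503/79, P₂ = 3245/79

Market 1: 358 - 7P₁ + P₂ = 2P₁ → 9P₁ - P₂ = 358.
Market 2: 9P₂ - 2P₁ = 281.
Eliminating P₂: 9×(1) + 1×(2) gives 79P₁ = 3503, so P₁ = 3503/79.
Back-substitute into (2): P₂ = (281 + 2×3503/79) / 9 = 3245/79.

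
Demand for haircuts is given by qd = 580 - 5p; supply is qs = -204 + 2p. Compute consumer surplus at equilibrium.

Equilibrium: 580 - 5p = -204 + 2p gives p* = 112, q* = 20.
Demand choke price (qd = 0): p = 116.
CS = ½(116 − 112)(20) = 40.

Consumer surplus = 40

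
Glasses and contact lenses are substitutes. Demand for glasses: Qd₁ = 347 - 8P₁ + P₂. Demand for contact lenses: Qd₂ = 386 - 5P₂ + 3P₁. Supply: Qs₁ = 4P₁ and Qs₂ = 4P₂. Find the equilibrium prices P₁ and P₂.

P₁ = 3509/105, P₂ = 1891/35

Market 1: 347 - 8P₁ + P₂ = 4P₁ → 12P₁ - P₂ = 347.
Market 2: 9P₂ - 3P₁ = 386.
Eliminating P₂: 9×(1) + 1×(2) gives 105P₁ = 3509, so P₁ = 3509/105.
Back-substitute into (2): P₂ = (386 + 3×3509/105) / 9 = 1891/35.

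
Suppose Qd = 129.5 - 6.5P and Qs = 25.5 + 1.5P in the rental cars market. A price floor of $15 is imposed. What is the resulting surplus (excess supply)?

Surplus = 16

Equilibrium price would be P* = 13, so the floor at 15 binds.
At P = 15: Qd = 32, Qs = 48.
Surplus = 48 − 32 = 16.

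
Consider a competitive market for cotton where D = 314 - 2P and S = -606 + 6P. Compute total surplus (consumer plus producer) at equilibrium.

Equilibrium: 314 - 2P = -606 + 6P gives P* = 115, Q* = 84.
Demand choke price: P = 157; supply starts at P = 101.
CS = ½(157 − 115)(84) = 1764; PS = ½(115 − 101)(84) = 588.

Total surplus = 2352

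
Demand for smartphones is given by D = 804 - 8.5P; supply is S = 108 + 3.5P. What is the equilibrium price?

Set D = S: 804 - 8.5P = 108 + 3.5P.
696 = 12P, so P* = 58.
Q* = 804 − 8.5(58) = 311.

P* = 58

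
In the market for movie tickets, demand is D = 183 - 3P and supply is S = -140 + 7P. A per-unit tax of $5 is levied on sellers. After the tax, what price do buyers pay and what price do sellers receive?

Buyers pay $35.8, sellers receive $30.8

Pre-tax equilibrium: P* = 32.3, Q* = 86.1.
Tax on sellers shifts supply to S = -140 + 7(P − 5) = -175 + 7P.
183 - 3P = -175 + 7P gives buyer price Pb = 35.8; sellers receive Ps = 35.8 − 5 = 30.8.
New quantity: Q = 183 − 3(35.8) = 75.6.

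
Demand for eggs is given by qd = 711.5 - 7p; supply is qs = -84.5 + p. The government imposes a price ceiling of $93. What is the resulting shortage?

Equilibrium price would be p* = 99.5, so the ceiling at 93 binds.
At p = 93: qd = 711.5 − 7(93) = 60.5, qs = -84.5 + 1(93) = 8.5.
Shortage = 60.5 − 8.5 = 52.

Shortage = 52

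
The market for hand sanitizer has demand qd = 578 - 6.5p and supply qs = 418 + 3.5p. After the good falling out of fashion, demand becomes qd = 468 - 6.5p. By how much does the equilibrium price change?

Original equilibrium: p* = 16, q* = 474.
New equilibrium: 468 - 6.5p = 418 + 3.5p, so 50 = 10p and p' = 5; q' = 468 − 6.5(5) = 435.5.
Change in price: 5 − 16 = -11.

Δp = -11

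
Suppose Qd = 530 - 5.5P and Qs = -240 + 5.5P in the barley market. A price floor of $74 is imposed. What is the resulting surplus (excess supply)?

Equilibrium price would be P* = 70, so the floor at 74 binds.
At P = 74: Qd = 123, Qs = 167.
Surplus = 167 − 123 = 44.

Surplus = 44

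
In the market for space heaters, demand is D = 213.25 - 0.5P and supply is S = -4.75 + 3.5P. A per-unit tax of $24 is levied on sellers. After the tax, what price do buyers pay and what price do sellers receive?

Pre-tax equilibrium: P* = 54.5, Q* = 186.
Tax on sellers shifts supply to S = -4.75 + 3.5(P − 24) = -88.75 + 3.5P.
213.25 - 0.5P = -88.75 + 3.5P gives buyer price Pb = 75.5; sellers receive Ps = 75.5 − 24 = 51.5.
New quantity: Q = 213.25 − 0.5(75.5) = 175.5.

Buyers pay $75.5, sellers receive $51.5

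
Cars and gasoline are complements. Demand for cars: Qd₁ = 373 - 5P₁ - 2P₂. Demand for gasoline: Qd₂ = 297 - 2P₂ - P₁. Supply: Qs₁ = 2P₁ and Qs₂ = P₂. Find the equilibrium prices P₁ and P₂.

P₁ = 525/19, P₂ = 1706/19

Market 1: 373 - 5P₁ - 2P₂ = 2P₁ → 7P₁ + 2P₂ = 373.
Market 2: 3P₂ + P₁ = 297.
Eliminating P₂: 3×(1) − 2×(2) gives 19P₁ = 525, so P₁ = 525/19.
Back-substitute into (2): P₂ = (297 − 1×525/19) / 3 = 1706/19.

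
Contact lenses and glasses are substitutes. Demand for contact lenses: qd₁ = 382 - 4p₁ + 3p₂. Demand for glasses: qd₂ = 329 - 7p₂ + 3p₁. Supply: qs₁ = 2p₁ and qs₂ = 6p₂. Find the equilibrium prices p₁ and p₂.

p₁ = 5953/69, p₂ = 1040/23

Market 1: 382 - 4p₁ + 3p₂ = 2p₁ → 6p₁ - 3p₂ = 382.
Market 2: 13p₂ - 3p₁ = 329.
Eliminating p₂: 13×(1) + 3×(2) gives 69p₁ = 5953, so p₁ = 5953/69.
Back-substitute into (2): p₂ = (329 + 3×5953/69) / 13 = 1040/23.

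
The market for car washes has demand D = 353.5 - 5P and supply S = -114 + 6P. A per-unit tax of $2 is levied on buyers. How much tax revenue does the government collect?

Tax revenue = 2982/11

Pre-tax equilibrium: P* = 42.5, Q* = 141.
Tax on buyers shifts demand to D = 353.5 − 5(P + 2) = 343.5 - 5P.
343.5 - 5P = -114 + 6P gives seller price Ps = 915/22; buyers pay Pb = 915/22 + 2 = 959/22.
New quantity: Q = 353.5 − 5(959/22) = 1491/11.
Revenue = 2 × 1491/11 = 2982/11.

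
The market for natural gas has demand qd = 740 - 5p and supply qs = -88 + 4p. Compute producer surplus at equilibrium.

Equilibrium: 740 - 5p = -88 + 4p gives p* = 92, q* = 280.
Supply starts at p = 22 (where qs = 0).
PS = ½(92 − 22)(280) = 9800.

Producer surplus = 9800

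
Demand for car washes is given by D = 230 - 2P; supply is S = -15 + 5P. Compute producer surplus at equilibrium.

Equilibrium: 230 - 2P = -15 + 5P gives P* = 35, Q* = 160.
Supply starts at P = 3 (where S = 0).
PS = ½(35 − 3)(160) = 2560.

Producer surplus = 2560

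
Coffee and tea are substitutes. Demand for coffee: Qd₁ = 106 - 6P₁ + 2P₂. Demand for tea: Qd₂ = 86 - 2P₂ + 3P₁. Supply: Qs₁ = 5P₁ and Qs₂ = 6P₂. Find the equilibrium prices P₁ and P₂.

P₁ = 510/41, P₂ = 632/41

Market 1: 106 - 6P₁ + 2P₂ = 5P₁ → 11P₁ - 2P₂ = 106.
Market 2: 8P₂ - 3P₁ = 86.
Eliminating P₂: 8×(1) + 2×(2) gives 82P₁ = 1020, so P₁ = 510/41.
Back-substitute into (2): P₂ = (86 + 3×510/41) / 8 = 632/41.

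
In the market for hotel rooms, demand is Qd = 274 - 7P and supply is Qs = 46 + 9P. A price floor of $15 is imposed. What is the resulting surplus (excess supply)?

Surplus = 12

Equilibrium price would be P* = 14.25, so the floor at 15 binds.
At P = 15: Qd = 169, Qs = 181.
Surplus = 181 − 169 = 12.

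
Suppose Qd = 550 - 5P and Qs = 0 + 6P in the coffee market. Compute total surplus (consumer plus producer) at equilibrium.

Equilibrium: 550 - 5P = 0 + 6P gives P* = 50, Q* = 300.
Demand choke price: P = 110; supply starts at P = 0.
CS = ½(110 − 50)(300) = 9000; PS = ½(50 − 0)(300) = 7500.

Total surplus = 16500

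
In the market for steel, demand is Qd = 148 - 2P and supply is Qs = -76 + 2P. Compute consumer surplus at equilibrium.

Consumer surplus = 324

Equilibrium: 148 - 2P = -76 + 2P gives P* = 56, Q* = 36.
Demand choke price (Qd = 0): P = 74.
CS = ½(74 − 56)(36) = 324.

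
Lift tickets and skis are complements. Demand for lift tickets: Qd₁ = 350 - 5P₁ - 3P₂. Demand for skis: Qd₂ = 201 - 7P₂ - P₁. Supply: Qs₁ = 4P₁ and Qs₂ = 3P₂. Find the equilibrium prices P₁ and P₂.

Market 1: 350 - 5P₁ - 3P₂ = 4P₁ → 9P₁ + 3P₂ = 350.
Market 2: 10P₂ + P₁ = 201.
Eliminating P₂: 10×(1) − 3×(2) gives 87P₁ = 2897, so P₁ = 2897/87.
Back-substitute into (2): P₂ = (201 − 1×2897/87) / 10 = 1459/87.

P₁ = 2897/87, P₂ = 1459/87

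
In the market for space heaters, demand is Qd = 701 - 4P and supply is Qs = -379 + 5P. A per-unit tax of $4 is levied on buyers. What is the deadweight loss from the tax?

Pre-tax equilibrium: P* = 120, Q* = 221.
Tax on buyers shifts demand to Qd = 701 − 4(P + 4) = 685 - 4P.
685 - 4P = -379 + 5P gives seller price Ps = 1064/9; buyers pay Pb = 1064/9 + 4 = 1100/9.
New quantity: Q = 701 − 4(1100/9) = 1909/9.
DWL = ½ × 4 × (221 − 1909/9) = 160/9.

Deadweight loss = 160/9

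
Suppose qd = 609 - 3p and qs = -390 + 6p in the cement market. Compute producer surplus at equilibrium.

Equilibrium: 609 - 3p = -390 + 6p gives p* = 111, q* = 276.
Supply starts at p = 65 (where qs = 0).
PS = ½(111 − 65)(276) = 6348.

Producer surplus = 6348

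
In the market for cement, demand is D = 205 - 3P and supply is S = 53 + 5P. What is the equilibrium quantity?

Q* = 148

Set D = S: 205 - 3P = 53 + 5P.
152 = 8P, so P* = 19.
Q* = 205 − 3(19) = 148.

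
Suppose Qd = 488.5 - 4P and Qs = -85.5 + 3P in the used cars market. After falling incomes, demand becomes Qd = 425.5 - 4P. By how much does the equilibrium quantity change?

Original equilibrium: P* = 82, Q* = 160.5.
New equilibrium: 425.5 - 4P = -85.5 + 3P, so 511 = 7P and P' = 73; Q' = 425.5 − 4(73) = 133.5.
Change in quantity: 133.5 − 160.5 = -27.

ΔQ = -27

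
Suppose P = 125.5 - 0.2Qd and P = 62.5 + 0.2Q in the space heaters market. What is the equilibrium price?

Set the two price expressions equal: 125.5 - 0.2Q = 62.5 + 0.2Q.
63 = 0.4Q, so Q* = 157.5.
P* = 125.5 − (0.2)(157.5) = 94.

P* = 94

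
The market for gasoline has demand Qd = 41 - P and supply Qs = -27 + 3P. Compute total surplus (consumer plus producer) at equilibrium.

Equilibrium: 41 - P = -27 + 3P gives P* = 17, Q* = 24.
Demand choke price: P = 41; supply starts at P = 9.
CS = ½(41 − 17)(24) = 288; PS = ½(17 − 9)(24) = 96.

Total surplus = 384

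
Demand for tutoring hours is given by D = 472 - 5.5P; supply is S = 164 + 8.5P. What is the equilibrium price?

Set D = S: 472 - 5.5P = 164 + 8.5P.
308 = 14P, so P* = 22.
Q* = 472 − 5.5(22) = 351.

P* = 22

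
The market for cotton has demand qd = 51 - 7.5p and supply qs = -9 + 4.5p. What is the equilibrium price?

p* = 5

Set qd = qs: 51 - 7.5p = -9 + 4.5p.
60 = 12p, so p* = 5.
q* = 51 − 7.5(5) = 13.5.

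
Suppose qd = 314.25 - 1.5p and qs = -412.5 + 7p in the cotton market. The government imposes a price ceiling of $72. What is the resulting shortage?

Equilibrium price would be p* = 85.5, so the ceiling at 72 binds.
At p = 72: qd = 314.25 − 1.5(72) = 206.25, qs = -412.5 + 7(72) = 91.5.
Shortage = 206.25 − 91.5 = 114.75.

Shortage = 114.75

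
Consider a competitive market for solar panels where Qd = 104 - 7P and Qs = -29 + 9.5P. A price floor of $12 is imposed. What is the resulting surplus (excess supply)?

Surplus = 65

Equilibrium price would be P* = 266/33, so the floor at 12 binds.
At P = 12: Qd = 20, Qs = 85.
Surplus = 85 − 20 = 65.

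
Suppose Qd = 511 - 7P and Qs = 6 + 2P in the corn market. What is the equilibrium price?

P* = 505/9

Set Qd = Qs: 511 - 7P = 6 + 2P.
505 = 9P, so P* = 505/9.
Q* = 511 − 7(505/9) = 1064/9.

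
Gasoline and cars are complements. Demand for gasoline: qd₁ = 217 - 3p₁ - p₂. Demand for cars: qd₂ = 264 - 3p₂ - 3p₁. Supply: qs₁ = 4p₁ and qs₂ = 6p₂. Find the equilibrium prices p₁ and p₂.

Market 1: 217 - 3p₁ - p₂ = 4p₁ → 7p₁ + p₂ = 217.
Market 2: 9p₂ + 3p₁ = 264.
Eliminating p₂: 9×(1) − 1×(2) gives 60p₁ = 1689, so p₁ = 28.15.
Back-substitute into (2): p₂ = (264 − 3×28.15) / 9 = 19.95.

p₁ = 28.15, p₂ = 19.95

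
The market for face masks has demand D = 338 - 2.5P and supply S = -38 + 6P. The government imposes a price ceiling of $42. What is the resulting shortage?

Equilibrium price would be P* = 752/17, so the ceiling at 42 binds.
At P = 42: D = 338 − 2.5(42) = 233, S = -38 + 6(42) = 214.
Shortage = 233 − 214 = 19.

Shortage = 19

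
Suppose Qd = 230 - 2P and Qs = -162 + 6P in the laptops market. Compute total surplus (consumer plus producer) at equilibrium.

Equilibrium: 230 - 2P = -162 + 6P gives P* = 49, Q* = 132.
Demand choke price: P = 115; supply starts at P = 27.
CS = ½(115 − 49)(132) = 4356; PS = ½(49 − 27)(132) = 1452.

Total surplus = 5808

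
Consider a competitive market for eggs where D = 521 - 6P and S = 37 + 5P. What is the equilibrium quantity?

Q* = 257

Set D = S: 521 - 6P = 37 + 5P.
484 = 11P, so P* = 44.
Q* = 521 − 6(44) = 257.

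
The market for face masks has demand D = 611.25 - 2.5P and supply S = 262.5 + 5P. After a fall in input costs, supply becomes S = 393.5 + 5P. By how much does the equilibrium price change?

Original equilibrium: P* = 46.5, Q* = 495.
New equilibrium: 611.25 - 2.5P = 393.5 + 5P, so 217.75 = 7.5P and P' = 871/30; Q' = 611.25 − 2.5(871/30) = 1616/3.
Change in price: 871/30 − 46.5 = -262/15.

ΔP = -262/15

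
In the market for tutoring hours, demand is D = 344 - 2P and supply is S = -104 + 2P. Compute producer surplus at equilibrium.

Equilibrium: 344 - 2P = -104 + 2P gives P* = 112, Q* = 120.
Supply starts at P = 52 (where S = 0).
PS = ½(112 − 52)(120) = 3600.

Producer surplus = 3600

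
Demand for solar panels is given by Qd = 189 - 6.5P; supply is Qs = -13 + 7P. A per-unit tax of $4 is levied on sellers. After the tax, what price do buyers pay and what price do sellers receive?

Buyers pay 460/27, sellers receive 352/27

Pre-tax equilibrium: P* = 404/27, Q* = 2477/27.
Tax on sellers shifts supply to Qs = -13 + 7(P − 4) = -41 + 7P.
189 - 6.5P = -41 + 7P gives buyer price Pb = 460/27; sellers receive Ps = 460/27 − 4 = 352/27.
New quantity: Q = 189 − 6.5(460/27) = 2113/27.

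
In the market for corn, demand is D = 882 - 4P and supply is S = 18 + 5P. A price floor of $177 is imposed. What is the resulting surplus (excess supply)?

Equilibrium price would be P* = 96, so the floor at 177 binds.
At P = 177: D = 174, S = 903.
Surplus = 903 − 174 = 729.

Surplus = 729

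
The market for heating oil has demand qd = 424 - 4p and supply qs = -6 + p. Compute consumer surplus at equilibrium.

Consumer surplus = 800

Equilibrium: 424 - 4p = -6 + p gives p* = 86, q* = 80.
Demand choke price (qd = 0): p = 106.
CS = ½(106 − 86)(80) = 800.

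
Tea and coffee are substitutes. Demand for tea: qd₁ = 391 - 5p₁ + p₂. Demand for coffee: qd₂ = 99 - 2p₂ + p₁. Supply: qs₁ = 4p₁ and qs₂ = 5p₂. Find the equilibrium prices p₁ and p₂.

Market 1: 391 - 5p₁ + p₂ = 4p₁ → 9p₁ - p₂ = 391.
Market 2: 7p₂ - p₁ = 99.
Eliminating p₂: 7×(1) + 1×(2) gives 62p₁ = 2836, so p₁ = 1418/31.
Back-substitute into (2): p₂ = (99 + 1×1418/31) / 7 = 641/31.

p₁ = 1418/31, p₂ = 641/31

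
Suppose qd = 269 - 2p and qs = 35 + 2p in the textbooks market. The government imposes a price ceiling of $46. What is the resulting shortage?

Shortage = 50

Equilibrium price would be p* = 58.5, so the ceiling at 46 binds.
At p = 46: qd = 269 − 2(46) = 177, qs = 35 + 2(46) = 127.
Shortage = 177 − 127 = 50.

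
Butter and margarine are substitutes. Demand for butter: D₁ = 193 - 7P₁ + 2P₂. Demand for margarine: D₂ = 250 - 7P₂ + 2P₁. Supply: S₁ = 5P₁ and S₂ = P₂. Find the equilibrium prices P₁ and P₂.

P₁ = 511/23, P₂ = 1693/46

Market 1: 193 - 7P₁ + 2P₂ = 5P₁ → 12P₁ - 2P₂ = 193.
Market 2: 8P₂ - 2P₁ = 250.
Eliminating P₂: 8×(1) + 2×(2) gives 92P₁ = 2044, so P₁ = 511/23.
Back-substitute into (2): P₂ = (250 + 2×511/23) / 8 = 1693/46.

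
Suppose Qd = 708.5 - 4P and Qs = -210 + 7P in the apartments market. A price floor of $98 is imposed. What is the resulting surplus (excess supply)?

Equilibrium price would be P* = 83.5, so the floor at 98 binds.
At P = 98: Qd = 316.5, Qs = 476.
Surplus = 476 − 316.5 = 159.5.

Surplus = 159.5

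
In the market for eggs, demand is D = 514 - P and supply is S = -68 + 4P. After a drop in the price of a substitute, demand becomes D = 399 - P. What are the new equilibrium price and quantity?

P' = 93.4, Q' = 305.6

Original equilibrium: P* = 116.4, Q* = 397.6.
New equilibrium: 399 - P = -68 + 4P, so 467 = 5P and P' = 93.4; Q' = 399 − 1(93.4) = 305.6.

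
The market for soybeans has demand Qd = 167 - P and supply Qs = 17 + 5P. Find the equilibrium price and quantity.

Set Qd = Qs: 167 - P = 17 + 5P.
150 = 6P, so P* = 25.
Q* = 167 − 1(25) = 142.

P* = 25, Q* = 142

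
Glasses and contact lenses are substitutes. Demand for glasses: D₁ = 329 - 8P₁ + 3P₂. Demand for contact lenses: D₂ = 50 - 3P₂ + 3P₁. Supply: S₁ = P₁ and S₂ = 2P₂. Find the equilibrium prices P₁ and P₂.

P₁ = 1795/36, P₂ = 479/12

Market 1: 329 - 8P₁ + 3P₂ = P₁ → 9P₁ - 3P₂ = 329.
Market 2: 5P₂ - 3P₁ = 50.
Eliminating P₂: 5×(1) + 3×(2) gives 36P₁ = 1795, so P₁ = 1795/36.
Back-substitute into (2): P₂ = (50 + 3×1795/36) / 5 = 479/12.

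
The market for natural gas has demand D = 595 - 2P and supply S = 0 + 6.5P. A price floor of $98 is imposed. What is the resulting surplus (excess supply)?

Equilibrium price would be P* = 70, so the floor at 98 binds.
At P = 98: D = 399, S = 637.
Surplus = 637 − 399 = 238.

Surplus = 238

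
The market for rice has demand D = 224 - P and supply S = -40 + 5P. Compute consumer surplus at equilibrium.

Equilibrium: 224 - P = -40 + 5P gives P* = 44, Q* = 180.
Demand choke price (D = 0): P = 224.
CS = ½(224 − 44)(180) = 16200.

Consumer surplus = 16200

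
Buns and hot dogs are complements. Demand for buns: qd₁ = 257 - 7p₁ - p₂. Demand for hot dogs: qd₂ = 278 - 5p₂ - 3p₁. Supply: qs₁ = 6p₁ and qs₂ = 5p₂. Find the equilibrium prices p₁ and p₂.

p₁ = 2292/127, p₂ = 2843/127

Market 1: 257 - 7p₁ - p₂ = 6p₁ → 13p₁ + p₂ = 257.
Market 2: 10p₂ + 3p₁ = 278.
Eliminating p₂: 10×(1) − 1×(2) gives 127p₁ = 2292, so p₁ = 2292/127.
Back-substitute into (2): p₂ = (278 − 3×2292/127) / 10 = 2843/127.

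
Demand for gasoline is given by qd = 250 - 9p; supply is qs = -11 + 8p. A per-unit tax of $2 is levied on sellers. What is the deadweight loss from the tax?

Pre-tax equilibrium: p* = 261/17, q* = 1901/17.
Tax on sellers shifts supply to qs = -11 + 8(p − 2) = -27 + 8p.
250 - 9p = -27 + 8p gives buyer price pb = 277/17; sellers receive ps = 277/17 − 2 = 243/17.
New quantity: q = 250 − 9(277/17) = 1757/17.
DWL = ½ × 2 × (1901/17 − 1757/17) = 144/17.

Deadweight loss = 144/17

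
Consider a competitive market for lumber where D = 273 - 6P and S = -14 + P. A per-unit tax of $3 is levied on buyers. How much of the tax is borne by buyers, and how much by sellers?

Buyers bear 3/7, sellers bear 18/7

Pre-tax equilibrium: P* = 41, Q* = 27.
Tax on buyers shifts demand to D = 273 − 6(P + 3) = 255 - 6P.
255 - 6P = -14 + P gives seller price Ps = 269/7; buyers pay Pb = 269/7 + 3 = 290/7.
New quantity: Q = 273 − 6(290/7) = 171/7.
Buyer burden = 290/7 − 41 = 3/7; seller burden = 41 − 269/7 = 18/7.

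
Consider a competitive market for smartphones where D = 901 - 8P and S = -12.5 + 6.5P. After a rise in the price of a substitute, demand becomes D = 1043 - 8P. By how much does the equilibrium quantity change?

ΔQ = 1846/29

Original equilibrium: P* = 63, Q* = 397.
New equilibrium: 1043 - 8P = -12.5 + 6.5P, so 1055.5 = 14.5P and P' = 2111/29; Q' = 1043 − 8(2111/29) = 13359/29.
Change in quantity: 13359/29 − 397 = 1846/29.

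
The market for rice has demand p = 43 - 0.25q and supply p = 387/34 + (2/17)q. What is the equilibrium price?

Set the two price expressions equal: 43 - 0.25q = 387/34 + (2/17)q.
1075/34 = (25/68)q, so q* = 86.
p* = 43 − (0.25)(86) = 21.5.

p* = 21.5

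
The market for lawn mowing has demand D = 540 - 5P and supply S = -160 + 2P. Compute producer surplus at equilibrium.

Equilibrium: 540 - 5P = -160 + 2P gives P* = 100, Q* = 40.
Supply starts at P = 80 (where S = 0).
PS = ½(100 − 80)(40) = 400.

Producer surplus = 400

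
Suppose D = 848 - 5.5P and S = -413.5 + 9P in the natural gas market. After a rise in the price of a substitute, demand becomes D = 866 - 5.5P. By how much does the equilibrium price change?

ΔP = 36/29

Original equilibrium: P* = 87, Q* = 369.5.
New equilibrium: 866 - 5.5P = -413.5 + 9P, so 1279.5 = 14.5P and P' = 2559/29; Q' = 866 − 5.5(2559/29) = 22079/58.
Change in price: 2559/29 − 87 = 36/29.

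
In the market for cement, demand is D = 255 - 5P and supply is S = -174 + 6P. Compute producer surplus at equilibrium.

Equilibrium: 255 - 5P = -174 + 6P gives P* = 39, Q* = 60.
Supply starts at P = 29 (where S = 0).
PS = ½(39 − 29)(60) = 300.

Producer surplus = 300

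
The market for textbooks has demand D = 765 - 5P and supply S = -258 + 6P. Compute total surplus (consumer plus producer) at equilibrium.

Total surplus = 16500

Equilibrium: 765 - 5P = -258 + 6P gives P* = 93, Q* = 300.
Demand choke price: P = 153; supply starts at P = 43.
CS = ½(153 − 93)(300) = 9000; PS = ½(93 − 43)(300) = 7500.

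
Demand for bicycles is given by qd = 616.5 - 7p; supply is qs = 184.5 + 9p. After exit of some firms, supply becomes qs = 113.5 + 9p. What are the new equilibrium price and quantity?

p' = 31.4375, q' = 396.4375

Original equilibrium: p* = 27, q* = 427.5.
New equilibrium: 616.5 - 7p = 113.5 + 9p, so 503 = 16p and p' = 31.4375; q' = 616.5 − 7(31.4375) = 396.4375.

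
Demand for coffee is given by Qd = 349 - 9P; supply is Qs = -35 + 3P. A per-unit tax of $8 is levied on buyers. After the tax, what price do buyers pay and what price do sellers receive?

Pre-tax equilibrium: P* = 32, Q* = 61.
Tax on buyers shifts demand to Qd = 349 − 9(P + 8) = 277 - 9P.
277 - 9P = -35 + 3P gives seller price Ps = 26; buyers pay Pb = 26 + 8 = 34.
New quantity: Q = 349 − 9(34) = 43.

Buyers pay $34, sellers receive $26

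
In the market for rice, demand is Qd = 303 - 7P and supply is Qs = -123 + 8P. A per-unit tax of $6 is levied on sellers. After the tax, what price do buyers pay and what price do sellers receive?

Buyers pay $31.6, sellers receive $25.6

Pre-tax equilibrium: P* = 28.4, Q* = 104.2.
Tax on sellers shifts supply to Qs = -123 + 8(P − 6) = -171 + 8P.
303 - 7P = -171 + 8P gives buyer price Pb = 31.6; sellers receive Ps = 31.6 − 6 = 25.6.
New quantity: Q = 303 − 7(31.6) = 81.8.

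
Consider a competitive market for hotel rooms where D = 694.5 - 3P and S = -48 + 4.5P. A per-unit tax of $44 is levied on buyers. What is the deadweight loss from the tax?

Pre-tax equilibrium: P* = 99, Q* = 397.5.
Tax on buyers shifts demand to D = 694.5 − 3(P + 44) = 562.5 - 3P.
562.5 - 3P = -48 + 4.5P gives seller price Ps = 81.4; buyers pay Pb = 81.4 + 44 = 125.4.
New quantity: Q = 694.5 − 3(125.4) = 318.3.
DWL = ½ × 44 × (397.5 − 318.3) = 1742.4.

Deadweight loss = 1742.4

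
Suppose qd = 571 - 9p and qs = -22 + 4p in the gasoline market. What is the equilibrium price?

Set qd = qs: 571 - 9p = -22 + 4p.
593 = 13p, so p* = 593/13.
q* = 571 − 9(593/13) = 2086/13.

p* = 593/13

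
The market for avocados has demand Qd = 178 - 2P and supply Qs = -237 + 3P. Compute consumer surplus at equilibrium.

Equilibrium: 178 - 2P = -237 + 3P gives P* = 83, Q* = 12.
Demand choke price (Qd = 0): P = 89.
CS = ½(89 − 83)(12) = 36.

Consumer surplus = 36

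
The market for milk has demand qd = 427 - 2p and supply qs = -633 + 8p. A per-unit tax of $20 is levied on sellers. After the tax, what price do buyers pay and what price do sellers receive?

Buyers pay $122, sellers receive $102

Pre-tax equilibrium: p* = 106, q* = 215.
Tax on sellers shifts supply to qs = -633 + 8(p − 20) = -793 + 8p.
427 - 2p = -793 + 8p gives buyer price pb = 122; sellers receive ps = 122 − 20 = 102.
New quantity: q = 427 − 2(122) = 183.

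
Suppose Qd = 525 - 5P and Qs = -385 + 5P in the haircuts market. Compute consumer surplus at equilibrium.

Equilibrium: 525 - 5P = -385 + 5P gives P* = 91, Q* = 70.
Demand choke price (Qd = 0): P = 105.
CS = ½(105 − 91)(70) = 490.

Consumer surplus = 490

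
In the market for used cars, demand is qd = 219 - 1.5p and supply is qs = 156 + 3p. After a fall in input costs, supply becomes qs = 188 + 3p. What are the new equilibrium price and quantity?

p' = 62/9, q' = 626/3

Original equilibrium: p* = 14, q* = 198.
New equilibrium: 219 - 1.5p = 188 + 3p, so 31 = 4.5p and p' = 62/9; q' = 219 − 1.5(62/9) = 626/3.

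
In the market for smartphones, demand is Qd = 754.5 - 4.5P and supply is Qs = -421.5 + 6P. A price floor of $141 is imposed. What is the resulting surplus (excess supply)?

Surplus = 304.5

Equilibrium price would be P* = 112, so the floor at 141 binds.
At P = 141: Qd = 120, Qs = 424.5.
Surplus = 424.5 − 120 = 304.5.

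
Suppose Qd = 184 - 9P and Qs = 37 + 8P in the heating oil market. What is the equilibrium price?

P* = 147/17

Set Qd = Qs: 184 - 9P = 37 + 8P.
147 = 17P, so P* = 147/17.
Q* = 184 − 9(147/17) = 1805/17.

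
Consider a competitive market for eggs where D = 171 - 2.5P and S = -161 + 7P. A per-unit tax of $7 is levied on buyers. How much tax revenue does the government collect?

Tax revenue = 9408/19

Pre-tax equilibrium: P* = 664/19, Q* = 1589/19.
Tax on buyers shifts demand to D = 171 − 2.5(P + 7) = 153.5 - 2.5P.
153.5 - 2.5P = -161 + 7P gives seller price Ps = 629/19; buyers pay Pb = 629/19 + 7 = 762/19.
New quantity: Q = 171 − 2.5(762/19) = 1344/19.
Revenue = 7 × 1344/19 = 9408/19.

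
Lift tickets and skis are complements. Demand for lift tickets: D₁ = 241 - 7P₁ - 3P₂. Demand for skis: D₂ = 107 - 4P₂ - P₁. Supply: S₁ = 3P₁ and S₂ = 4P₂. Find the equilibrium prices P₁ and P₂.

P₁ = 1607/77, P₂ = 829/77

Market 1: 241 - 7P₁ - 3P₂ = 3P₁ → 10P₁ + 3P₂ = 241.
Market 2: 8P₂ + P₁ = 107.
Eliminating P₂: 8×(1) − 3×(2) gives 77P₁ = 1607, so P₁ = 1607/77.
Back-substitute into (2): P₂ = (107 − 1×1607/77) / 8 = 829/77.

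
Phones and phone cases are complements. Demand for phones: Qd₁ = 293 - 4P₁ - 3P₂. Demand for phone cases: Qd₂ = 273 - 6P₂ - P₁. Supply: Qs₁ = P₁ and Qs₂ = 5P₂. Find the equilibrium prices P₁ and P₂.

Market 1: 293 - 4P₁ - 3P₂ = P₁ → 5P₁ + 3P₂ = 293.
Market 2: 11P₂ + P₁ = 273.
Eliminating P₂: 11×(1) − 3×(2) gives 52P₁ = 2404, so P₁ = 601/13.
Back-substitute into (2): P₂ = (273 − 1×601/13) / 11 = 268/13.

P₁ = 601/13, P₂ = 268/13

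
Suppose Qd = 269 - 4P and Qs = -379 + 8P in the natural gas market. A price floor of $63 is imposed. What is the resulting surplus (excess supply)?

Equilibrium price would be P* = 54, so the floor at 63 binds.
At P = 63: Qd = 17, Qs = 125.
Surplus = 125 − 17 = 108.

Surplus = 108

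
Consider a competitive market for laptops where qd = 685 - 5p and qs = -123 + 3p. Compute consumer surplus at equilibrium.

Equilibrium: 685 - 5p = -123 + 3p gives p* = 101, q* = 180.
Demand choke price (qd = 0): p = 137.
CS = ½(137 − 101)(180) = 3240.

Consumer surplus = 3240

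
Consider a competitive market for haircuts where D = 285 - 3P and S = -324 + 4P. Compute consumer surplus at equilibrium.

Equilibrium: 285 - 3P = -324 + 4P gives P* = 87, Q* = 24.
Demand choke price (D = 0): P = 95.
CS = ½(95 − 87)(24) = 96.

Consumer surplus = 96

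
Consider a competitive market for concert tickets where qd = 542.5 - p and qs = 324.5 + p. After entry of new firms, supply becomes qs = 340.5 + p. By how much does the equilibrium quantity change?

Δq = 8

Original equilibrium: p* = 109, q* = 433.5.
New equilibrium: 542.5 - p = 340.5 + p, so 202 = 2p and p' = 101; q' = 542.5 − 1(101) = 441.5.
Change in quantity: 441.5 − 433.5 = 8.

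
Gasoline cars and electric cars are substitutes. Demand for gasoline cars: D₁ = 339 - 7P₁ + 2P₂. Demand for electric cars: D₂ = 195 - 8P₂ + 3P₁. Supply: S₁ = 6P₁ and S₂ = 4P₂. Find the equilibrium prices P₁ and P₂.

Market 1: 339 - 7P₁ + 2P₂ = 6P₁ → 13P₁ - 2P₂ = 339.
Market 2: 12P₂ - 3P₁ = 195.
Eliminating P₂: 12×(1) + 2×(2) gives 150P₁ = 4458, so P₁ = 29.72.
Back-substitute into (2): P₂ = (195 + 3×29.72) / 12 = 23.68.

P₁ = 29.72, P₂ = 23.68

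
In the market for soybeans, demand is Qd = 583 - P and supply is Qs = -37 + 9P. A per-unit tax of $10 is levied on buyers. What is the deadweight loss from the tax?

Deadweight loss = 45

Pre-tax equilibrium: P* = 62, Q* = 521.
Tax on buyers shifts demand to Qd = 583 − 1(P + 10) = 573 - P.
573 - P = -37 + 9P gives seller price Ps = 61; buyers pay Pb = 61 + 10 = 71.
New quantity: Q = 583 − 1(71) = 512.
DWL = ½ × 10 × (521 − 512) = 45.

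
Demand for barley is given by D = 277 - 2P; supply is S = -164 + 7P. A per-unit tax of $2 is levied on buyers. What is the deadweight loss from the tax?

Deadweight loss = 28/9

Pre-tax equilibrium: P* = 49, Q* = 179.
Tax on buyers shifts demand to D = 277 − 2(P + 2) = 273 - 2P.
273 - 2P = -164 + 7P gives seller price Ps = 437/9; buyers pay Pb = 437/9 + 2 = 455/9.
New quantity: Q = 277 − 2(455/9) = 1583/9.
DWL = ½ × 2 × (179 − 1583/9) = 28/9.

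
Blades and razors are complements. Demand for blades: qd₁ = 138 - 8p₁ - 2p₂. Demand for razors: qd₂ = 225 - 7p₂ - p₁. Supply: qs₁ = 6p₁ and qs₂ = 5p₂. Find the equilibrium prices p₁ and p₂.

Market 1: 138 - 8p₁ - 2p₂ = 6p₁ → 14p₁ + 2p₂ = 138.
Market 2: 12p₂ + p₁ = 225.
Eliminating p₂: 12×(1) − 2×(2) gives 166p₁ = 1206, so p₁ = 603/83.
Back-substitute into (2): p₂ = (225 − 1×603/83) / 12 = 1506/83.

p₁ = 603/83, p₂ = 1506/83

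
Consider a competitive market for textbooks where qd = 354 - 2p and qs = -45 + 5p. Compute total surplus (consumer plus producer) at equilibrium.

Equilibrium: 354 - 2p = -45 + 5p gives p* = 57, q* = 240.
Demand choke price: p = 177; supply starts at p = 9.
CS = ½(177 − 57)(240) = 14400; PS = ½(57 − 9)(240) = 5760.

Total surplus = 20160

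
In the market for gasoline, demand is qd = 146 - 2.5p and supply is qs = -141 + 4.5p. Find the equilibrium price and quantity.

Set qd = qs: 146 - 2.5p = -141 + 4.5p.
287 = 7p, so p* = 41.
q* = 146 − 2.5(41) = 43.5.

p* = 41, q* = 43.5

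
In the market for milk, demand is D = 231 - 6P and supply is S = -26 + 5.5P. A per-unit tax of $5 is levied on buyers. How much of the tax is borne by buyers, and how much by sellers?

Buyers bear 55/23, sellers bear 60/23

Pre-tax equilibrium: P* = 514/23, Q* = 2229/23.
Tax on buyers shifts demand to D = 231 − 6(P + 5) = 201 - 6P.
201 - 6P = -26 + 5.5P gives seller price Ps = 454/23; buyers pay Pb = 454/23 + 5 = 569/23.
New quantity: Q = 231 − 6(569/23) = 1899/23.
Buyer burden = 569/23 − 514/23 = 55/23; seller burden = 514/23 − 454/23 = 60/23.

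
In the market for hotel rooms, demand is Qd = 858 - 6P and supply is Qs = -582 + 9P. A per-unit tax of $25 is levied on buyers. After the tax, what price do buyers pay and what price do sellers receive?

Buyers pay $111, sellers receive $86

Pre-tax equilibrium: P* = 96, Q* = 282.
Tax on buyers shifts demand to Qd = 858 − 6(P + 25) = 708 - 6P.
708 - 6P = -582 + 9P gives seller price Ps = 86; buyers pay Pb = 86 + 25 = 111.
New quantity: Q = 858 − 6(111) = 192.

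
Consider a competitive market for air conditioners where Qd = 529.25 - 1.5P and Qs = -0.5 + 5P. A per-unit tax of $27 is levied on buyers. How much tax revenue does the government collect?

Pre-tax equilibrium: P* = 81.5, Q* = 407.
Tax on buyers shifts demand to Qd = 529.25 − 1.5(P + 27) = 488.75 - 1.5P.
488.75 - 1.5P = -0.5 + 5P gives seller price Ps = 1957/26; buyers pay Pb = 1957/26 + 27 = 2659/26.
New quantity: Q = 529.25 − 1.5(2659/26) = 4886/13.
Revenue = 27 × 4886/13 = 131922/13.

Tax revenue = 131922/13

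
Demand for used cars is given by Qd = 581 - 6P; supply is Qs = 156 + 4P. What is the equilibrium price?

P* = 42.5

Set Qd = Qs: 581 - 6P = 156 + 4P.
425 = 10P, so P* = 42.5.
Q* = 581 − 6(42.5) = 326.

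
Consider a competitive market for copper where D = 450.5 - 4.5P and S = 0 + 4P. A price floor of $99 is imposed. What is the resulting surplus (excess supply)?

Equilibrium price would be P* = 53, so the floor at 99 binds.
At P = 99: D = 5, S = 396.
Surplus = 396 − 5 = 391.

Surplus = 391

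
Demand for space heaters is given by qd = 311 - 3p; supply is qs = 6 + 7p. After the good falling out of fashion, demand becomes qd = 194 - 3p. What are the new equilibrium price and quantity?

p' = 18.8, q' = 137.6

Original equilibrium: p* = 30.5, q* = 219.5.
New equilibrium: 194 - 3p = 6 + 7p, so 188 = 10p and p' = 18.8; q' = 194 − 3(18.8) = 137.6.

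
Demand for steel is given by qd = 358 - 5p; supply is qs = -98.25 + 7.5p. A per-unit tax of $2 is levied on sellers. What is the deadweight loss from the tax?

Deadweight loss = 6

Pre-tax equilibrium: p* = 36.5, q* = 175.5.
Tax on sellers shifts supply to qs = -98.25 + 7.5(p − 2) = -113.25 + 7.5p.
358 - 5p = -113.25 + 7.5p gives buyer price pb = 37.7; sellers receive ps = 37.7 − 2 = 35.7.
New quantity: q = 358 − 5(37.7) = 169.5.
DWL = ½ × 2 × (175.5 − 169.5) = 6.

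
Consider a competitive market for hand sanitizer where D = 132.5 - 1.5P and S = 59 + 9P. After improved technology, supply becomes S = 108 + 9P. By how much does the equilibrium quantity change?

Original equilibrium: P* = 7, Q* = 122.
New equilibrium: 132.5 - 1.5P = 108 + 9P, so 24.5 = 10.5P and P' = 7/3; Q' = 132.5 − 1.5(7/3) = 129.
Change in quantity: 129 − 122 = 7.

ΔQ = 7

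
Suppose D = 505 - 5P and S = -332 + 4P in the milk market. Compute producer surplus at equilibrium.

Equilibrium: 505 - 5P = -332 + 4P gives P* = 93, Q* = 40.
Supply starts at P = 83 (where S = 0).
PS = ½(93 − 83)(40) = 200.

Producer surplus = 200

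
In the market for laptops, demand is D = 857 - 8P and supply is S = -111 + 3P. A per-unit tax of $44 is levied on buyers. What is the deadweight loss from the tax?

Pre-tax equilibrium: P* = 88, Q* = 153.
Tax on buyers shifts demand to D = 857 − 8(P + 44) = 505 - 8P.
505 - 8P = -111 + 3P gives seller price Ps = 56; buyers pay Pb = 56 + 44 = 100.
New quantity: Q = 857 − 8(100) = 57.
DWL = ½ × 44 × (153 − 57) = 2112.

Deadweight loss = 2112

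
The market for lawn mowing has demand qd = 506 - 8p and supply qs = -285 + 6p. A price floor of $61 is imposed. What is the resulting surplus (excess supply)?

Surplus = 63

Equilibrium price would be p* = 56.5, so the floor at 61 binds.
At p = 61: qd = 18, qs = 81.
Surplus = 81 − 18 = 63.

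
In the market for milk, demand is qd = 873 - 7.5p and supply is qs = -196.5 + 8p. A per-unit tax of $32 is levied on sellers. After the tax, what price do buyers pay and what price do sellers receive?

Pre-tax equilibrium: p* = 69, q* = 355.5.
Tax on sellers shifts supply to qs = -196.5 + 8(p − 32) = -452.5 + 8p.
873 - 7.5p = -452.5 + 8p gives buyer price pb = 2651/31; sellers receive ps = 2651/31 − 32 = 1659/31.
New quantity: q = 873 − 7.5(2651/31) = 14361/62.

Buyers pay 2651/31, sellers receive 1659/31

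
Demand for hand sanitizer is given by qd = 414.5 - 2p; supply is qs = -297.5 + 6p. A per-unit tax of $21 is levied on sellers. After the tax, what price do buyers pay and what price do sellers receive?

Pre-tax equilibrium: p* = 89, q* = 236.5.
Tax on sellers shifts supply to qs = -297.5 + 6(p − 21) = -423.5 + 6p.
414.5 - 2p = -423.5 + 6p gives buyer price pb = 104.75; sellers receive ps = 104.75 − 21 = 83.75.
New quantity: q = 414.5 − 2(104.75) = 205.

Buyers pay $104.75, sellers receive $83.75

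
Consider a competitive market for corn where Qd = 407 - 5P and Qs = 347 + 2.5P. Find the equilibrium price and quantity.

Set Qd = Qs: 407 - 5P = 347 + 2.5P.
60 = 7.5P, so P* = 8.
Q* = 407 − 5(8) = 367.

P* = 8, Q* = 367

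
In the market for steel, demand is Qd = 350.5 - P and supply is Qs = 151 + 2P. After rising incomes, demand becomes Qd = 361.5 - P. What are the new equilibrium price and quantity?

P' = 421/6, Q' = 874/3

Original equilibrium: P* = 66.5, Q* = 284.
New equilibrium: 361.5 - P = 151 + 2P, so 210.5 = 3P and P' = 421/6; Q' = 361.5 − 1(421/6) = 874/3.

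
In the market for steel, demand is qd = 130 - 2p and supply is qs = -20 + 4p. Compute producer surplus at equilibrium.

Equilibrium: 130 - 2p = -20 + 4p gives p* = 25, q* = 80.
Supply starts at p = 5 (where qs = 0).
PS = ½(25 − 5)(80) = 800.

Producer surplus = 800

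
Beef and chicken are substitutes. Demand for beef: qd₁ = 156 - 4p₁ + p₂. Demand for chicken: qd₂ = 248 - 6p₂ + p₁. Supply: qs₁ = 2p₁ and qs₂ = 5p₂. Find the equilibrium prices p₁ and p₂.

Market 1: 156 - 4p₁ + p₂ = 2p₁ → 6p₁ - p₂ = 156.
Market 2: 11p₂ - p₁ = 248.
Eliminating p₂: 11×(1) + 1×(2) gives 65p₁ = 1964, so p₁ = 1964/65.
Back-substitute into (2): p₂ = (248 + 1×1964/65) / 11 = 1644/65.

p₁ = 1964/65, p₂ = 1644/65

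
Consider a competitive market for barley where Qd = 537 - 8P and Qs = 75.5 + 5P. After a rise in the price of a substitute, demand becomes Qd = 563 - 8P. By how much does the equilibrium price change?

ΔP = 2

Original equilibrium: P* = 35.5, Q* = 253.
New equilibrium: 563 - 8P = 75.5 + 5P, so 487.5 = 13P and P' = 37.5; Q' = 563 − 8(37.5) = 263.
Change in price: 37.5 − 35.5 = 2.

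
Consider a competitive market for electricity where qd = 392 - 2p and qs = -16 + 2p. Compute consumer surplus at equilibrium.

Equilibrium: 392 - 2p = -16 + 2p gives p* = 102, q* = 188.
Demand choke price (qd = 0): p = 196.
CS = ½(196 − 102)(188) = 8836.

Consumer surplus = 8836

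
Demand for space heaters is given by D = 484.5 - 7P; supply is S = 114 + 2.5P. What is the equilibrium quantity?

Q* = 211.5

Set D = S: 484.5 - 7P = 114 + 2.5P.
370.5 = 9.5P, so P* = 39.
Q* = 484.5 − 7(39) = 211.5.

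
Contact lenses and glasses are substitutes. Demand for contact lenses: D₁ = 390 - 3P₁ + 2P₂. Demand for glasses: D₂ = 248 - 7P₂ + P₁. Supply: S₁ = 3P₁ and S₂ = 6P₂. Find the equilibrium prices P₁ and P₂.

P₁ = 2783/38, P₂ = 939/38

Market 1: 390 - 3P₁ + 2P₂ = 3P₁ → 6P₁ - 2P₂ = 390.
Market 2: 13P₂ - P₁ = 248.
Eliminating P₂: 13×(1) + 2×(2) gives 76P₁ = 5566, so P₁ = 2783/38.
Back-substitute into (2): P₂ = (248 + 1×2783/38) / 13 = 939/38.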